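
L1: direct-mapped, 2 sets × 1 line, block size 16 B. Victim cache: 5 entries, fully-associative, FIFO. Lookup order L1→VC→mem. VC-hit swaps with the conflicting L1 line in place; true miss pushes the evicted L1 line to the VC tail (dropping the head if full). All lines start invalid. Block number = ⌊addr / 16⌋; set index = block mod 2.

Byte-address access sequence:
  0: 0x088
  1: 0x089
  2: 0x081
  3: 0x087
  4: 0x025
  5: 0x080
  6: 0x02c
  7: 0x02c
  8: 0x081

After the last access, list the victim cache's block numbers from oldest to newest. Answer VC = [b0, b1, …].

VC = [2]

0: 0x88 (blk 8, set 0) → MISS  vc=[]
1: 0x89 (blk 8, set 0) → L1-HIT  vc=[]
2: 0x81 (blk 8, set 0) → L1-HIT  vc=[]
3: 0x87 (blk 8, set 0) → L1-HIT  vc=[]
4: 0x25 (blk 2, set 0) → MISS  vc=[8]
5: 0x80 (blk 8, set 0) → VC-HIT  vc=[2]
6: 0x2c (blk 2, set 0) → VC-HIT  vc=[8]
7: 0x2c (blk 2, set 0) → L1-HIT  vc=[8]
8: 0x81 (blk 8, set 0) → VC-HIT  vc=[2]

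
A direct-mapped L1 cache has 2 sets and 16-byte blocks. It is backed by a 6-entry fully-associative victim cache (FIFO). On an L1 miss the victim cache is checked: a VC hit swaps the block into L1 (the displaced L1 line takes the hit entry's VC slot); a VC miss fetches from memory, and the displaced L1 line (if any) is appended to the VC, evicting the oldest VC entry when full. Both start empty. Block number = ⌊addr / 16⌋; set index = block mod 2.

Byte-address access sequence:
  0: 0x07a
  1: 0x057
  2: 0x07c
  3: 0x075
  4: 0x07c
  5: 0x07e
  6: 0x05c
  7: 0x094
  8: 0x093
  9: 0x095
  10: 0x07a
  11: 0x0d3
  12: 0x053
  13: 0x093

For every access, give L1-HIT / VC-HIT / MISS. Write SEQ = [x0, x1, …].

SEQ = [MISS, MISS, VC-HIT, L1-HIT, L1-HIT, L1-HIT, VC-HIT, MISS, L1-HIT, L1-HIT, VC-HIT, MISS, VC-HIT, VC-HIT]

  [0] addr=0x7a blk=7 s=1: MISS | VC []
  [1] addr=0x57 blk=5 s=1: MISS | VC [7]
  [2] addr=0x7c blk=7 s=1: VC-HIT | VC [5]
  [3] addr=0x75 blk=7 s=1: L1-HIT | VC [5]
  [4] addr=0x7c blk=7 s=1: L1-HIT | VC [5]
  [5] addr=0x7e blk=7 s=1: L1-HIT | VC [5]
  [6] addr=0x5c blk=5 s=1: VC-HIT | VC [7]
  [7] addr=0x94 blk=9 s=1: MISS | VC [7, 5]
  [8] addr=0x93 blk=9 s=1: L1-HIT | VC [7, 5]
  [9] addr=0x95 blk=9 s=1: L1-HIT | VC [7, 5]
  [10] addr=0x7a blk=7 s=1: VC-HIT | VC [9, 5]
  [11] addr=0xd3 blk=13 s=1: MISS | VC [9, 5, 7]
  [12] addr=0x53 blk=5 s=1: VC-HIT | VC [9, 13, 7]
  [13] addr=0x93 blk=9 s=1: VC-HIT | VC [5, 13, 7]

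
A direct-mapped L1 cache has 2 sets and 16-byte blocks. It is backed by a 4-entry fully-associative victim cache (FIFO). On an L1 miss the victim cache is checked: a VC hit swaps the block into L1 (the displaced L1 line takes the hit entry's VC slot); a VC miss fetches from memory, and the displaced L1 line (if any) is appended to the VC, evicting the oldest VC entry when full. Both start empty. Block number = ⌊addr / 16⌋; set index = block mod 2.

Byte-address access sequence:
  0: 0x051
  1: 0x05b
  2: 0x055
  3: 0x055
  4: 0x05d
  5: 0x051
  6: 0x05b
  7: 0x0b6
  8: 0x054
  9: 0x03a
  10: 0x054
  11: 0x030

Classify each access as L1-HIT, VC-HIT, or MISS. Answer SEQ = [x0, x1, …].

#0 0x51→b5/s1 MISS; vc=[]
#1 0x5b→b5/s1 L1-HIT; vc=[]
#2 0x55→b5/s1 L1-HIT; vc=[]
#3 0x55→b5/s1 L1-HIT; vc=[]
#4 0x5d→b5/s1 L1-HIT; vc=[]
#5 0x51→b5/s1 L1-HIT; vc=[]
#6 0x5b→b5/s1 L1-HIT; vc=[]
#7 0xb6→b11/s1 MISS; vc=[5]
#8 0x54→b5/s1 VC-HIT; vc=[11]
#9 0x3a→b3/s1 MISS; vc=[11,5]
#10 0x54→b5/s1 VC-HIT; vc=[11,3]
#11 0x30→b3/s1 VC-HIT; vc=[11,5]

SEQ = [MISS, L1-HIT, L1-HIT, L1-HIT, L1-HIT, L1-HIT, L1-HIT, MISS, VC-HIT, MISS, VC-HIT, VC-HIT]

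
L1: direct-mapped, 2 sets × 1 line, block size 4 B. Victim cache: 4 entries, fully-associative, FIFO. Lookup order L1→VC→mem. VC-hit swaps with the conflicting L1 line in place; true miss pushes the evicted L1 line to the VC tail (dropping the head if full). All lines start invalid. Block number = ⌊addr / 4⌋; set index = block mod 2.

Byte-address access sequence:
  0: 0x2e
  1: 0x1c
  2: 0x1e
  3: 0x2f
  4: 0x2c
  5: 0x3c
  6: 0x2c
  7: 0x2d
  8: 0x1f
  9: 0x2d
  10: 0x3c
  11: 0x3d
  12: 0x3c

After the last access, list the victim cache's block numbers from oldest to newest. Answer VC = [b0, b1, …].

#0 0x2e→b11/s1 MISS; vc=[]
#1 0x1c→b7/s1 MISS; vc=[11]
#2 0x1e→b7/s1 L1-HIT; vc=[11]
#3 0x2f→b11/s1 VC-HIT; vc=[7]
#4 0x2c→b11/s1 L1-HIT; vc=[7]
#5 0x3c→b15/s1 MISS; vc=[7,11]
#6 0x2c→b11/s1 VC-HIT; vc=[7,15]
#7 0x2d→b11/s1 L1-HIT; vc=[7,15]
#8 0x1f→b7/s1 VC-HIT; vc=[11,15]
#9 0x2d→b11/s1 VC-HIT; vc=[7,15]
#10 0x3c→b15/s1 VC-HIT; vc=[7,11]
#11 0x3d→b15/s1 L1-HIT; vc=[7,11]
#12 0x3c→b15/s1 L1-HIT; vc=[7,11]

VC = [7, 11]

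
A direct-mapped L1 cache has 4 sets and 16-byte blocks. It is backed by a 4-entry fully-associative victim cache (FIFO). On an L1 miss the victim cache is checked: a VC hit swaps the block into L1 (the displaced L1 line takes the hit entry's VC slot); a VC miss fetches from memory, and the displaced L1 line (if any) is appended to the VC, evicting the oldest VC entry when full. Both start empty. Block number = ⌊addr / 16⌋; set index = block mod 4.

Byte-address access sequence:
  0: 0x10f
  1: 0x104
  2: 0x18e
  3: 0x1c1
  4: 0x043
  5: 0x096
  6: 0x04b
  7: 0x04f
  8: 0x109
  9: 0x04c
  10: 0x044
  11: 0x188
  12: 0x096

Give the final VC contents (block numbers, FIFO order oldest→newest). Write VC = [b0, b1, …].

  [0] addr=0x10f blk=16 s=0: MISS | VC []
  [1] addr=0x104 blk=16 s=0: L1-HIT | VC []
  [2] addr=0x18e blk=24 s=0: MISS | VC [16]
  [3] addr=0x1c1 blk=28 s=0: MISS | VC [16, 24]
  [4] addr=0x43 blk=4 s=0: MISS | VC [16, 24, 28]
  [5] addr=0x96 blk=9 s=1: MISS | VC [16, 24, 28]
  [6] addr=0x4b blk=4 s=0: L1-HIT | VC [16, 24, 28]
  [7] addr=0x4f blk=4 s=0: L1-HIT | VC [16, 24, 28]
  [8] addr=0x109 blk=16 s=0: VC-HIT | VC [4, 24, 28]
  [9] addr=0x4c blk=4 s=0: VC-HIT | VC [16, 24, 28]
  [10] addr=0x44 blk=4 s=0: L1-HIT | VC [16, 24, 28]
  [11] addr=0x188 blk=24 s=0: VC-HIT | VC [16, 4, 28]
  [12] addr=0x96 blk=9 s=1: L1-HIT | VC [16, 4, 28]

VC = [16, 4, 28]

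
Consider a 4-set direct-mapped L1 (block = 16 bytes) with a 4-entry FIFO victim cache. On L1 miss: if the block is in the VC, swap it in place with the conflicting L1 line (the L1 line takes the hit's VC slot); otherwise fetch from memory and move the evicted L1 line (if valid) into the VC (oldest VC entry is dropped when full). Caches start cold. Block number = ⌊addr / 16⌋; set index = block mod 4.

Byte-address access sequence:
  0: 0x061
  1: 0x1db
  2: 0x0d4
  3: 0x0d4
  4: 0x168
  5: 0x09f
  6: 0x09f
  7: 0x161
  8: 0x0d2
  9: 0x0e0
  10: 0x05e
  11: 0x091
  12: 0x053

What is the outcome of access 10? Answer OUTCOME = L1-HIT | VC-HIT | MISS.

0: 0x61 (blk 6, set 2) → MISS  vc=[]
1: 0x1db (blk 29, set 1) → MISS  vc=[]
2: 0xd4 (blk 13, set 1) → MISS  vc=[29]
3: 0xd4 (blk 13, set 1) → L1-HIT  vc=[29]
4: 0x168 (blk 22, set 2) → MISS  vc=[29, 6]
5: 0x9f (blk 9, set 1) → MISS  vc=[29, 6, 13]
6: 0x9f (blk 9, set 1) → L1-HIT  vc=[29, 6, 13]
7: 0x161 (blk 22, set 2) → L1-HIT  vc=[29, 6, 13]
8: 0xd2 (blk 13, set 1) → VC-HIT  vc=[29, 6, 9]
9: 0xe0 (blk 14, set 2) → MISS  vc=[29, 6, 9, 22]
10: 0x5e (blk 5, set 1) → MISS  vc=[6, 9, 22, 13]
11: 0x91 (blk 9, set 1) → VC-HIT  vc=[6, 5, 22, 13]
12: 0x53 (blk 5, set 1) → VC-HIT  vc=[6, 9, 22, 13]

OUTCOME = MISS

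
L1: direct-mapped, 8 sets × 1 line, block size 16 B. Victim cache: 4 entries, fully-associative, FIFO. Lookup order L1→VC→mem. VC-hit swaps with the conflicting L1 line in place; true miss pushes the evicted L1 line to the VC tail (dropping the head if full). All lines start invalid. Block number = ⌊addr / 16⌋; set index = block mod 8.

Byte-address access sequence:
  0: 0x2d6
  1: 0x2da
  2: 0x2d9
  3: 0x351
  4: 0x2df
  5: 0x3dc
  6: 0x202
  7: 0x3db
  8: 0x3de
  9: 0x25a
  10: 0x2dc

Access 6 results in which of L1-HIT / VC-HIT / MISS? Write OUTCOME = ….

OUTCOME = MISS

  [0] addr=0x2d6 blk=45 s=5: MISS | VC []
  [1] addr=0x2da blk=45 s=5: L1-HIT | VC []
  [2] addr=0x2d9 blk=45 s=5: L1-HIT | VC []
  [3] addr=0x351 blk=53 s=5: MISS | VC [45]
  [4] addr=0x2df blk=45 s=5: VC-HIT | VC [53]
  [5] addr=0x3dc blk=61 s=5: MISS | VC [53, 45]
  [6] addr=0x202 blk=32 s=0: MISS | VC [53, 45]
  [7] addr=0x3db blk=61 s=5: L1-HIT | VC [53, 45]
  [8] addr=0x3de blk=61 s=5: L1-HIT | VC [53, 45]
  [9] addr=0x25a blk=37 s=5: MISS | VC [53, 45, 61]
  [10] addr=0x2dc blk=45 s=5: VC-HIT | VC [53, 37, 61]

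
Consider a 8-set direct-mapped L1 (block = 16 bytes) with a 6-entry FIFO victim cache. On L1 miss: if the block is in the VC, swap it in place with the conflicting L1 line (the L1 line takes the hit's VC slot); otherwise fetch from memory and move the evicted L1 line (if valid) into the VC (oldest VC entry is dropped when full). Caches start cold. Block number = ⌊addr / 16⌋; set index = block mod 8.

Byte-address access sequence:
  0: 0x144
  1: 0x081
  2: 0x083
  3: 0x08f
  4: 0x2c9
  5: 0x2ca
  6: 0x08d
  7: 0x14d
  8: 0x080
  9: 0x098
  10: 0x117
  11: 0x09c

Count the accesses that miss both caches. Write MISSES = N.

MISSES = 5

0: 0x144 (blk 20, set 4) → MISS  vc=[]
1: 0x81 (blk 8, set 0) → MISS  vc=[]
2: 0x83 (blk 8, set 0) → L1-HIT  vc=[]
3: 0x8f (blk 8, set 0) → L1-HIT  vc=[]
4: 0x2c9 (blk 44, set 4) → MISS  vc=[20]
5: 0x2ca (blk 44, set 4) → L1-HIT  vc=[20]
6: 0x8d (blk 8, set 0) → L1-HIT  vc=[20]
7: 0x14d (blk 20, set 4) → VC-HIT  vc=[44]
8: 0x80 (blk 8, set 0) → L1-HIT  vc=[44]
9: 0x98 (blk 9, set 1) → MISS  vc=[44]
10: 0x117 (blk 17, set 1) → MISS  vc=[44, 9]
11: 0x9c (blk 9, set 1) → VC-HIT  vc=[44, 17]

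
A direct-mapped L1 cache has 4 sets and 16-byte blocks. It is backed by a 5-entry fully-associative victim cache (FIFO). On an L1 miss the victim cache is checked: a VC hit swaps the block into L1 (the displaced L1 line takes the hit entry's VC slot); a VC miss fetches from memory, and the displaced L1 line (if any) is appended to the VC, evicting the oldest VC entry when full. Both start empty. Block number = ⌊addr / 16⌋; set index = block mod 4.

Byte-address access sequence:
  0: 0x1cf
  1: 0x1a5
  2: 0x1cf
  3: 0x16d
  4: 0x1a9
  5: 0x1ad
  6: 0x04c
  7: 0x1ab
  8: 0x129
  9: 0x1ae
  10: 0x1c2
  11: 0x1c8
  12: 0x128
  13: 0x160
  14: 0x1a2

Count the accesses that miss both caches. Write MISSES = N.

MISSES = 5

0: 0x1cf (blk 28, set 0) → MISS  vc=[]
1: 0x1a5 (blk 26, set 2) → MISS  vc=[]
2: 0x1cf (blk 28, set 0) → L1-HIT  vc=[]
3: 0x16d (blk 22, set 2) → MISS  vc=[26]
4: 0x1a9 (blk 26, set 2) → VC-HIT  vc=[22]
5: 0x1ad (blk 26, set 2) → L1-HIT  vc=[22]
6: 0x4c (blk 4, set 0) → MISS  vc=[22, 28]
7: 0x1ab (blk 26, set 2) → L1-HIT  vc=[22, 28]
8: 0x129 (blk 18, set 2) → MISS  vc=[22, 28, 26]
9: 0x1ae (blk 26, set 2) → VC-HIT  vc=[22, 28, 18]
10: 0x1c2 (blk 28, set 0) → VC-HIT  vc=[22, 4, 18]
11: 0x1c8 (blk 28, set 0) → L1-HIT  vc=[22, 4, 18]
12: 0x128 (blk 18, set 2) → VC-HIT  vc=[22, 4, 26]
13: 0x160 (blk 22, set 2) → VC-HIT  vc=[18, 4, 26]
14: 0x1a2 (blk 26, set 2) → VC-HIT  vc=[18, 4, 22]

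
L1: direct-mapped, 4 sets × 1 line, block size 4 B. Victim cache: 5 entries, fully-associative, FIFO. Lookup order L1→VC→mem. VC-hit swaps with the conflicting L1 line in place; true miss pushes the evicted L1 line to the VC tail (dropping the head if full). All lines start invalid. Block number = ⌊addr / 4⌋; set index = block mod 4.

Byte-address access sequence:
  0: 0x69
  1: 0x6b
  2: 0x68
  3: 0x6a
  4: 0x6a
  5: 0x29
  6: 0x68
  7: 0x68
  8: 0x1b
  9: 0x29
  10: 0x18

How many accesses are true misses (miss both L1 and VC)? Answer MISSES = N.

0: 0x69 (blk 26, set 2) → MISS  vc=[]
1: 0x6b (blk 26, set 2) → L1-HIT  vc=[]
2: 0x68 (blk 26, set 2) → L1-HIT  vc=[]
3: 0x6a (blk 26, set 2) → L1-HIT  vc=[]
4: 0x6a (blk 26, set 2) → L1-HIT  vc=[]
5: 0x29 (blk 10, set 2) → MISS  vc=[26]
6: 0x68 (blk 26, set 2) → VC-HIT  vc=[10]
7: 0x68 (blk 26, set 2) → L1-HIT  vc=[10]
8: 0x1b (blk 6, set 2) → MISS  vc=[10, 26]
9: 0x29 (blk 10, set 2) → VC-HIT  vc=[6, 26]
10: 0x18 (blk 6, set 2) → VC-HIT  vc=[10, 26]

MISSES = 3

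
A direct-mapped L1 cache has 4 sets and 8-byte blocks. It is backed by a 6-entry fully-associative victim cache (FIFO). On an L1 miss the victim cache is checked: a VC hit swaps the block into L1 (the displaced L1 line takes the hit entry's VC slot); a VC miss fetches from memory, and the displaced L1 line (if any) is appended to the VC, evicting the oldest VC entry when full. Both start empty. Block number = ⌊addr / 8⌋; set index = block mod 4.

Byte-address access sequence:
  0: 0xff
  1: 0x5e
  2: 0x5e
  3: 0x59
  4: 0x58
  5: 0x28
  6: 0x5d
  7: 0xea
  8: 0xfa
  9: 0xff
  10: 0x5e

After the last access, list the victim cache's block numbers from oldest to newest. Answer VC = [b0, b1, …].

VC = [31, 5]

0: 0xff (blk 31, set 3) → MISS  vc=[]
1: 0x5e (blk 11, set 3) → MISS  vc=[31]
2: 0x5e (blk 11, set 3) → L1-HIT  vc=[31]
3: 0x59 (blk 11, set 3) → L1-HIT  vc=[31]
4: 0x58 (blk 11, set 3) → L1-HIT  vc=[31]
5: 0x28 (blk 5, set 1) → MISS  vc=[31]
6: 0x5d (blk 11, set 3) → L1-HIT  vc=[31]
7: 0xea (blk 29, set 1) → MISS  vc=[31, 5]
8: 0xfa (blk 31, set 3) → VC-HIT  vc=[11, 5]
9: 0xff (blk 31, set 3) → L1-HIT  vc=[11, 5]
10: 0x5e (blk 11, set 3) → VC-HIT  vc=[31, 5]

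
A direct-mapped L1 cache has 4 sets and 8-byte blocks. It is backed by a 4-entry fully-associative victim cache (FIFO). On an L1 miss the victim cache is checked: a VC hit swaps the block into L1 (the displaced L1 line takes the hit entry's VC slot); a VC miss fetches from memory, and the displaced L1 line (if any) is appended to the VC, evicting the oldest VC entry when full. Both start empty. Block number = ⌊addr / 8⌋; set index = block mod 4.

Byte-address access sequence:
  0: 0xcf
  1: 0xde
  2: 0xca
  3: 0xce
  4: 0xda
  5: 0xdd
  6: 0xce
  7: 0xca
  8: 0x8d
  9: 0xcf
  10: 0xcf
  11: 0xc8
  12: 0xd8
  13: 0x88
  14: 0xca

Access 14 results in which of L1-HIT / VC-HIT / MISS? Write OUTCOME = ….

OUTCOME = VC-HIT

0: 0xcf (blk 25, set 1) → MISS  vc=[]
1: 0xde (blk 27, set 3) → MISS  vc=[]
2: 0xca (blk 25, set 1) → L1-HIT  vc=[]
3: 0xce (blk 25, set 1) → L1-HIT  vc=[]
4: 0xda (blk 27, set 3) → L1-HIT  vc=[]
5: 0xdd (blk 27, set 3) → L1-HIT  vc=[]
6: 0xce (blk 25, set 1) → L1-HIT  vc=[]
7: 0xca (blk 25, set 1) → L1-HIT  vc=[]
8: 0x8d (blk 17, set 1) → MISS  vc=[25]
9: 0xcf (blk 25, set 1) → VC-HIT  vc=[17]
10: 0xcf (blk 25, set 1) → L1-HIT  vc=[17]
11: 0xc8 (blk 25, set 1) → L1-HIT  vc=[17]
12: 0xd8 (blk 27, set 3) → L1-HIT  vc=[17]
13: 0x88 (blk 17, set 1) → VC-HIT  vc=[25]
14: 0xca (blk 25, set 1) → VC-HIT  vc=[17]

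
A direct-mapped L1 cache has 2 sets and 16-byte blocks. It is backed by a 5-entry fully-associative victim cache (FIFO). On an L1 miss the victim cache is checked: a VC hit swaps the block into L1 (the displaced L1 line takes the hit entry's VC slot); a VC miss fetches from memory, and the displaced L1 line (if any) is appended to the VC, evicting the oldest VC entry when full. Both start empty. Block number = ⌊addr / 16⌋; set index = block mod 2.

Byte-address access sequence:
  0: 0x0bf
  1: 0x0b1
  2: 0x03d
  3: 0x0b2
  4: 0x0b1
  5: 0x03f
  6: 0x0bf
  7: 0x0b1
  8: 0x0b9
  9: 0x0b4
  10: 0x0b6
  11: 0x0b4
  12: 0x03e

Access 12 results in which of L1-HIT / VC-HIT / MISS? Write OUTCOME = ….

  [0] addr=0xbf blk=11 s=1: MISS | VC []
  [1] addr=0xb1 blk=11 s=1: L1-HIT | VC []
  [2] addr=0x3d blk=3 s=1: MISS | VC [11]
  [3] addr=0xb2 blk=11 s=1: VC-HIT | VC [3]
  [4] addr=0xb1 blk=11 s=1: L1-HIT | VC [3]
  [5] addr=0x3f blk=3 s=1: VC-HIT | VC [11]
  [6] addr=0xbf blk=11 s=1: VC-HIT | VC [3]
  [7] addr=0xb1 blk=11 s=1: L1-HIT | VC [3]
  [8] addr=0xb9 blk=11 s=1: L1-HIT | VC [3]
  [9] addr=0xb4 blk=11 s=1: L1-HIT | VC [3]
  [10] addr=0xb6 blk=11 s=1: L1-HIT | VC [3]
  [11] addr=0xb4 blk=11 s=1: L1-HIT | VC [3]
  [12] addr=0x3e blk=3 s=1: VC-HIT | VC [11]

OUTCOME = VC-HIT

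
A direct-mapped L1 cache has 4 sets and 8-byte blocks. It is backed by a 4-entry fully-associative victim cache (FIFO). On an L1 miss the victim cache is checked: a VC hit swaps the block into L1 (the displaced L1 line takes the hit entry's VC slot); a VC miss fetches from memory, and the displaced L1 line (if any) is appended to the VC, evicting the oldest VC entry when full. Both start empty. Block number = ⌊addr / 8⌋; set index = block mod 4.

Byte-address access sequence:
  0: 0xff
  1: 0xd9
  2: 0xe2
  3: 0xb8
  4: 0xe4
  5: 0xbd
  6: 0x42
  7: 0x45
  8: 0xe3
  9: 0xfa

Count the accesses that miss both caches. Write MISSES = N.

MISSES = 5

#0 0xff→b31/s3 MISS; vc=[]
#1 0xd9→b27/s3 MISS; vc=[31]
#2 0xe2→b28/s0 MISS; vc=[31]
#3 0xb8→b23/s3 MISS; vc=[31,27]
#4 0xe4→b28/s0 L1-HIT; vc=[31,27]
#5 0xbd→b23/s3 L1-HIT; vc=[31,27]
#6 0x42→b8/s0 MISS; vc=[31,27,28]
#7 0x45→b8/s0 L1-HIT; vc=[31,27,28]
#8 0xe3→b28/s0 VC-HIT; vc=[31,27,8]
#9 0xfa→b31/s3 VC-HIT; vc=[23,27,8]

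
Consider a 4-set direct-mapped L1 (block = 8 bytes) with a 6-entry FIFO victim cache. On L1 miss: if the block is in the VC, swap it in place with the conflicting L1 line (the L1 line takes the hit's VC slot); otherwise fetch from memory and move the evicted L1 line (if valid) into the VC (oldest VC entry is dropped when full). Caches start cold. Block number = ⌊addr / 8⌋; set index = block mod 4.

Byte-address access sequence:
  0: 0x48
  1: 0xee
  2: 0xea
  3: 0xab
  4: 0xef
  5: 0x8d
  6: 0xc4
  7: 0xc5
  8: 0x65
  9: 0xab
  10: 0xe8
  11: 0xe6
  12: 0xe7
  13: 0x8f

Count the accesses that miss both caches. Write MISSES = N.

0: 0x48 (blk 9, set 1) → MISS  vc=[]
1: 0xee (blk 29, set 1) → MISS  vc=[9]
2: 0xea (blk 29, set 1) → L1-HIT  vc=[9]
3: 0xab (blk 21, set 1) → MISS  vc=[9, 29]
4: 0xef (blk 29, set 1) → VC-HIT  vc=[9, 21]
5: 0x8d (blk 17, set 1) → MISS  vc=[9, 21, 29]
6: 0xc4 (blk 24, set 0) → MISS  vc=[9, 21, 29]
7: 0xc5 (blk 24, set 0) → L1-HIT  vc=[9, 21, 29]
8: 0x65 (blk 12, set 0) → MISS  vc=[9, 21, 29, 24]
9: 0xab (blk 21, set 1) → VC-HIT  vc=[9, 17, 29, 24]
10: 0xe8 (blk 29, set 1) → VC-HIT  vc=[9, 17, 21, 24]
11: 0xe6 (blk 28, set 0) → MISS  vc=[9, 17, 21, 24, 12]
12: 0xe7 (blk 28, set 0) → L1-HIT  vc=[9, 17, 21, 24, 12]
13: 0x8f (blk 17, set 1) → VC-HIT  vc=[9, 29, 21, 24, 12]

MISSES = 7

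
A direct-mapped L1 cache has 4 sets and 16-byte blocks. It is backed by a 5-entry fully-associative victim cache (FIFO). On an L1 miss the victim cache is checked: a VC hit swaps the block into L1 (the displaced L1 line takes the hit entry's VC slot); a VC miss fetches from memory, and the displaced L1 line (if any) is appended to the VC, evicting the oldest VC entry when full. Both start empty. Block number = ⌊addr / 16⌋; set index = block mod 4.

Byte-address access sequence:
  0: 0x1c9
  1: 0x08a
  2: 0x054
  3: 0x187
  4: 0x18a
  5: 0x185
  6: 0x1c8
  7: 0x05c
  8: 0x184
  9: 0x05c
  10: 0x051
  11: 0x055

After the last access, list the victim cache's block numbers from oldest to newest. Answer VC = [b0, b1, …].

VC = [28, 8]

0: 0x1c9 (blk 28, set 0) → MISS  vc=[]
1: 0x8a (blk 8, set 0) → MISS  vc=[28]
2: 0x54 (blk 5, set 1) → MISS  vc=[28]
3: 0x187 (blk 24, set 0) → MISS  vc=[28, 8]
4: 0x18a (blk 24, set 0) → L1-HIT  vc=[28, 8]
5: 0x185 (blk 24, set 0) → L1-HIT  vc=[28, 8]
6: 0x1c8 (blk 28, set 0) → VC-HIT  vc=[24, 8]
7: 0x5c (blk 5, set 1) → L1-HIT  vc=[24, 8]
8: 0x184 (blk 24, set 0) → VC-HIT  vc=[28, 8]
9: 0x5c (blk 5, set 1) → L1-HIT  vc=[28, 8]
10: 0x51 (blk 5, set 1) → L1-HIT  vc=[28, 8]
11: 0x55 (blk 5, set 1) → L1-HIT  vc=[28, 8]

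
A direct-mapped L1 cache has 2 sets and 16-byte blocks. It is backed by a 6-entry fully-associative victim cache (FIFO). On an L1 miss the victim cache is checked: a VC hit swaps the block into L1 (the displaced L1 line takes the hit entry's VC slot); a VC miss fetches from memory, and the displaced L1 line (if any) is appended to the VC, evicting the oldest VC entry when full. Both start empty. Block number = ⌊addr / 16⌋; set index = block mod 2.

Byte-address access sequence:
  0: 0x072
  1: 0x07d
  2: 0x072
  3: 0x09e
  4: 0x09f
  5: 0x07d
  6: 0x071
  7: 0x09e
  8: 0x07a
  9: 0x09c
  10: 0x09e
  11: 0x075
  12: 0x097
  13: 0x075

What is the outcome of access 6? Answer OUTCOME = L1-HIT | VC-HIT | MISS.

#0 0x72→b7/s1 MISS; vc=[]
#1 0x7d→b7/s1 L1-HIT; vc=[]
#2 0x72→b7/s1 L1-HIT; vc=[]
#3 0x9e→b9/s1 MISS; vc=[7]
#4 0x9f→b9/s1 L1-HIT; vc=[7]
#5 0x7d→b7/s1 VC-HIT; vc=[9]
#6 0x71→b7/s1 L1-HIT; vc=[9]
#7 0x9e→b9/s1 VC-HIT; vc=[7]
#8 0x7a→b7/s1 VC-HIT; vc=[9]
#9 0x9c→b9/s1 VC-HIT; vc=[7]
#10 0x9e→b9/s1 L1-HIT; vc=[7]
#11 0x75→b7/s1 VC-HIT; vc=[9]
#12 0x97→b9/s1 VC-HIT; vc=[7]
#13 0x75→b7/s1 VC-HIT; vc=[9]

OUTCOME = L1-HIT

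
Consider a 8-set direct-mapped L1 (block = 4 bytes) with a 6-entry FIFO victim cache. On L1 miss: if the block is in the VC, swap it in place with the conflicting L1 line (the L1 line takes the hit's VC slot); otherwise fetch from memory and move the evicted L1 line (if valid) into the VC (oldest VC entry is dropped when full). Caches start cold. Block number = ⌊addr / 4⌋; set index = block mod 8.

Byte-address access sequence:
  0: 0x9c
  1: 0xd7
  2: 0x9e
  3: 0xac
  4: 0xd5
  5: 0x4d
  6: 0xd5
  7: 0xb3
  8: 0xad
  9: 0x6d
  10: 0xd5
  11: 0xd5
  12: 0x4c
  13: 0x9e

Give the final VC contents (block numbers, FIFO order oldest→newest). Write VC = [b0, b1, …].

VC = [27, 43]

0: 0x9c (blk 39, set 7) → MISS  vc=[]
1: 0xd7 (blk 53, set 5) → MISS  vc=[]
2: 0x9e (blk 39, set 7) → L1-HIT  vc=[]
3: 0xac (blk 43, set 3) → MISS  vc=[]
4: 0xd5 (blk 53, set 5) → L1-HIT  vc=[]
5: 0x4d (blk 19, set 3) → MISS  vc=[43]
6: 0xd5 (blk 53, set 5) → L1-HIT  vc=[43]
7: 0xb3 (blk 44, set 4) → MISS  vc=[43]
8: 0xad (blk 43, set 3) → VC-HIT  vc=[19]
9: 0x6d (blk 27, set 3) → MISS  vc=[19, 43]
10: 0xd5 (blk 53, set 5) → L1-HIT  vc=[19, 43]
11: 0xd5 (blk 53, set 5) → L1-HIT  vc=[19, 43]
12: 0x4c (blk 19, set 3) → VC-HIT  vc=[27, 43]
13: 0x9e (blk 39, set 7) → L1-HIT  vc=[27, 43]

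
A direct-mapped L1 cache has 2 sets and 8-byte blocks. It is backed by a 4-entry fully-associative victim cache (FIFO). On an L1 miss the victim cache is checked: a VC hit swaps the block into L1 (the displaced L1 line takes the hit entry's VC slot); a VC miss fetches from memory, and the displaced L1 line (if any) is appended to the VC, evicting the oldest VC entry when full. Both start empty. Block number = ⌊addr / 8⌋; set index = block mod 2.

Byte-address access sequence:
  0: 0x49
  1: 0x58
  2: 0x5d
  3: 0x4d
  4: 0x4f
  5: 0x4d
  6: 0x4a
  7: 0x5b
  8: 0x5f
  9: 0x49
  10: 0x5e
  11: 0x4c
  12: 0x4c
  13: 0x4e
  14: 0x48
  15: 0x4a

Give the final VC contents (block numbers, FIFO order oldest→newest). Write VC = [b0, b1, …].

VC = [11]

#0 0x49→b9/s1 MISS; vc=[]
#1 0x58→b11/s1 MISS; vc=[9]
#2 0x5d→b11/s1 L1-HIT; vc=[9]
#3 0x4d→b9/s1 VC-HIT; vc=[11]
#4 0x4f→b9/s1 L1-HIT; vc=[11]
#5 0x4d→b9/s1 L1-HIT; vc=[11]
#6 0x4a→b9/s1 L1-HIT; vc=[11]
#7 0x5b→b11/s1 VC-HIT; vc=[9]
#8 0x5f→b11/s1 L1-HIT; vc=[9]
#9 0x49→b9/s1 VC-HIT; vc=[11]
#10 0x5e→b11/s1 VC-HIT; vc=[9]
#11 0x4c→b9/s1 VC-HIT; vc=[11]
#12 0x4c→b9/s1 L1-HIT; vc=[11]
#13 0x4e→b9/s1 L1-HIT; vc=[11]
#14 0x48→b9/s1 L1-HIT; vc=[11]
#15 0x4a→b9/s1 L1-HIT; vc=[11]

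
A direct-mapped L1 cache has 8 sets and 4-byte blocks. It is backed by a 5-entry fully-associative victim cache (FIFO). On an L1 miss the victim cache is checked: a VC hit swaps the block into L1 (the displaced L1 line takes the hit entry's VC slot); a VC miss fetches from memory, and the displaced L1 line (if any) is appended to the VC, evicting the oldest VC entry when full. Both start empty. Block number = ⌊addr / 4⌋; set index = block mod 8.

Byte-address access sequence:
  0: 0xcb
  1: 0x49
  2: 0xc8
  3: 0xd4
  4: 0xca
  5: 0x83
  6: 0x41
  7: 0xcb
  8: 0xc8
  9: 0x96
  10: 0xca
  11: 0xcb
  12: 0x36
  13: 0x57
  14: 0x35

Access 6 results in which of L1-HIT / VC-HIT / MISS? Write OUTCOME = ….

OUTCOME = MISS

#0 0xcb→b50/s2 MISS; vc=[]
#1 0x49→b18/s2 MISS; vc=[50]
#2 0xc8→b50/s2 VC-HIT; vc=[18]
#3 0xd4→b53/s5 MISS; vc=[18]
#4 0xca→b50/s2 L1-HIT; vc=[18]
#5 0x83→b32/s0 MISS; vc=[18]
#6 0x41→b16/s0 MISS; vc=[18,32]
#7 0xcb→b50/s2 L1-HIT; vc=[18,32]
#8 0xc8→b50/s2 L1-HIT; vc=[18,32]
#9 0x96→b37/s5 MISS; vc=[18,32,53]
#10 0xca→b50/s2 L1-HIT; vc=[18,32,53]
#11 0xcb→b50/s2 L1-HIT; vc=[18,32,53]
#12 0x36→b13/s5 MISS; vc=[18,32,53,37]
#13 0x57→b21/s5 MISS; vc=[18,32,53,37,13]
#14 0x35→b13/s5 VC-HIT; vc=[18,32,53,37,21]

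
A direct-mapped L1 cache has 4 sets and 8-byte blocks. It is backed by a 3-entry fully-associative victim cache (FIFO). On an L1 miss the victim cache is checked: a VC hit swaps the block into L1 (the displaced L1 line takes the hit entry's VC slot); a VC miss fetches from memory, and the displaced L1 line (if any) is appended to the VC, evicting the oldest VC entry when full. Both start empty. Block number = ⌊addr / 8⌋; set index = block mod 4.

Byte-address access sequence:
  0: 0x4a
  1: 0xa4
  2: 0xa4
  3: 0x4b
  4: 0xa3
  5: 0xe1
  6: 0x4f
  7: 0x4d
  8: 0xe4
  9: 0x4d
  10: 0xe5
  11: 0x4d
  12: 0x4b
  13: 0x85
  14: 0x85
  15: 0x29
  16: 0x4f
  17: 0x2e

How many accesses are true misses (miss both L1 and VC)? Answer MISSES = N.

MISSES = 5

#0 0x4a→b9/s1 MISS; vc=[]
#1 0xa4→b20/s0 MISS; vc=[]
#2 0xa4→b20/s0 L1-HIT; vc=[]
#3 0x4b→b9/s1 L1-HIT; vc=[]
#4 0xa3→b20/s0 L1-HIT; vc=[]
#5 0xe1→b28/s0 MISS; vc=[20]
#6 0x4f→b9/s1 L1-HIT; vc=[20]
#7 0x4d→b9/s1 L1-HIT; vc=[20]
#8 0xe4→b28/s0 L1-HIT; vc=[20]
#9 0x4d→b9/s1 L1-HIT; vc=[20]
#10 0xe5→b28/s0 L1-HIT; vc=[20]
#11 0x4d→b9/s1 L1-HIT; vc=[20]
#12 0x4b→b9/s1 L1-HIT; vc=[20]
#13 0x85→b16/s0 MISS; vc=[20,28]
#14 0x85→b16/s0 L1-HIT; vc=[20,28]
#15 0x29→b5/s1 MISS; vc=[20,28,9]
#16 0x4f→b9/s1 VC-HIT; vc=[20,28,5]
#17 0x2e→b5/s1 VC-HIT; vc=[20,28,9]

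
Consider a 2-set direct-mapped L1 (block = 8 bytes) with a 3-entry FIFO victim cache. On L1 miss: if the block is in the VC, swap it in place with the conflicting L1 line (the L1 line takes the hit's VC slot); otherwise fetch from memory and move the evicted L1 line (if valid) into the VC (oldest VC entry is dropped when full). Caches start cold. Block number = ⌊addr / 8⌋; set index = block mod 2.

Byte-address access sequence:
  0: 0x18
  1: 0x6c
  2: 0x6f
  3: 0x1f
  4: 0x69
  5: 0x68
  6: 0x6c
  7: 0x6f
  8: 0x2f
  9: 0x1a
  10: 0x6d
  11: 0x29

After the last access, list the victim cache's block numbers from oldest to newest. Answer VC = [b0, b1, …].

#0 0x18→b3/s1 MISS; vc=[]
#1 0x6c→b13/s1 MISS; vc=[3]
#2 0x6f→b13/s1 L1-HIT; vc=[3]
#3 0x1f→b3/s1 VC-HIT; vc=[13]
#4 0x69→b13/s1 VC-HIT; vc=[3]
#5 0x68→b13/s1 L1-HIT; vc=[3]
#6 0x6c→b13/s1 L1-HIT; vc=[3]
#7 0x6f→b13/s1 L1-HIT; vc=[3]
#8 0x2f→b5/s1 MISS; vc=[3,13]
#9 0x1a→b3/s1 VC-HIT; vc=[5,13]
#10 0x6d→b13/s1 VC-HIT; vc=[5,3]
#11 0x29→b5/s1 VC-HIT; vc=[13,3]

VC = [13, 3]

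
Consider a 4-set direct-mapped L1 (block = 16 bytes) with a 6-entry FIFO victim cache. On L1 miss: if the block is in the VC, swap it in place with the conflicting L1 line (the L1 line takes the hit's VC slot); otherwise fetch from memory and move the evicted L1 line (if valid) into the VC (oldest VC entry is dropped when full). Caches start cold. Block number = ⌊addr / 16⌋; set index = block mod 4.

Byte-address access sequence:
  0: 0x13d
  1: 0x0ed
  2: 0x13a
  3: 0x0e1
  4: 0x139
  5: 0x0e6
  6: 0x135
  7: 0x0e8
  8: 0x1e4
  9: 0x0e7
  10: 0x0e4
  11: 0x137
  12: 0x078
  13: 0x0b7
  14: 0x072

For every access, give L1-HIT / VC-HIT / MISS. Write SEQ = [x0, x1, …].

SEQ = [MISS, MISS, L1-HIT, L1-HIT, L1-HIT, L1-HIT, L1-HIT, L1-HIT, MISS, VC-HIT, L1-HIT, L1-HIT, MISS, MISS, VC-HIT]

#0 0x13d→b19/s3 MISS; vc=[]
#1 0xed→b14/s2 MISS; vc=[]
#2 0x13a→b19/s3 L1-HIT; vc=[]
#3 0xe1→b14/s2 L1-HIT; vc=[]
#4 0x139→b19/s3 L1-HIT; vc=[]
#5 0xe6→b14/s2 L1-HIT; vc=[]
#6 0x135→b19/s3 L1-HIT; vc=[]
#7 0xe8→b14/s2 L1-HIT; vc=[]
#8 0x1e4→b30/s2 MISS; vc=[14]
#9 0xe7→b14/s2 VC-HIT; vc=[30]
#10 0xe4→b14/s2 L1-HIT; vc=[30]
#11 0x137→b19/s3 L1-HIT; vc=[30]
#12 0x78→b7/s3 MISS; vc=[30,19]
#13 0xb7→b11/s3 MISS; vc=[30,19,7]
#14 0x72→b7/s3 VC-HIT; vc=[30,19,11]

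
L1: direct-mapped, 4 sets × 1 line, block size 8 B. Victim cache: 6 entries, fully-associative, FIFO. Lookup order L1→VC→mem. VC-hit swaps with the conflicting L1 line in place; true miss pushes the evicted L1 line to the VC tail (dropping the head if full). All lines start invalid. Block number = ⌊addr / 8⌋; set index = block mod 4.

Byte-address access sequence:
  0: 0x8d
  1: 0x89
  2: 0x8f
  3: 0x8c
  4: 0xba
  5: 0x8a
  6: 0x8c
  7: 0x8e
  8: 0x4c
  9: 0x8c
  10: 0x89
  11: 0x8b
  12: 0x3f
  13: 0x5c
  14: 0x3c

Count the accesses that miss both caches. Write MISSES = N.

MISSES = 5

  [0] addr=0x8d blk=17 s=1: MISS | VC []
  [1] addr=0x89 blk=17 s=1: L1-HIT | VC []
  [2] addr=0x8f blk=17 s=1: L1-HIT | VC []
  [3] addr=0x8c blk=17 s=1: L1-HIT | VC []
  [4] addr=0xba blk=23 s=3: MISS | VC []
  [5] addr=0x8a blk=17 s=1: L1-HIT | VC []
  [6] addr=0x8c blk=17 s=1: L1-HIT | VC []
  [7] addr=0x8e blk=17 s=1: L1-HIT | VC []
  [8] addr=0x4c blk=9 s=1: MISS | VC [17]
  [9] addr=0x8c blk=17 s=1: VC-HIT | VC [9]
  [10] addr=0x89 blk=17 s=1: L1-HIT | VC [9]
  [11] addr=0x8b blk=17 s=1: L1-HIT | VC [9]
  [12] addr=0x3f blk=7 s=3: MISS | VC [9, 23]
  [13] addr=0x5c blk=11 s=3: MISS | VC [9, 23, 7]
  [14] addr=0x3c blk=7 s=3: VC-HIT | VC [9, 23, 11]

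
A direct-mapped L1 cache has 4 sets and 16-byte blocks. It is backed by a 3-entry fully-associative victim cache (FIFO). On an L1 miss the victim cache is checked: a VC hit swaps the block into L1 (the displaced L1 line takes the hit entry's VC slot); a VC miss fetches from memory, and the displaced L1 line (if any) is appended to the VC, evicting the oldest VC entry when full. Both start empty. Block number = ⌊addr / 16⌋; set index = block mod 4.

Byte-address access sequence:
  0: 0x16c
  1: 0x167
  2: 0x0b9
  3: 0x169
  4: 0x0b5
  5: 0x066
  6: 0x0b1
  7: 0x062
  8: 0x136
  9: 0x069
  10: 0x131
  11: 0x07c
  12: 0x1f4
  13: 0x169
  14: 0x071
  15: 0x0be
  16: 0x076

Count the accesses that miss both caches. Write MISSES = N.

  [0] addr=0x16c blk=22 s=2: MISS | VC []
  [1] addr=0x167 blk=22 s=2: L1-HIT | VC []
  [2] addr=0xb9 blk=11 s=3: MISS | VC []
  [3] addr=0x169 blk=22 s=2: L1-HIT | VC []
  [4] addr=0xb5 blk=11 s=3: L1-HIT | VC []
  [5] addr=0x66 blk=6 s=2: MISS | VC [22]
  [6] addr=0xb1 blk=11 s=3: L1-HIT | VC [22]
  [7] addr=0x62 blk=6 s=2: L1-HIT | VC [22]
  [8] addr=0x136 blk=19 s=3: MISS | VC [22, 11]
  [9] addr=0x69 blk=6 s=2: L1-HIT | VC [22, 11]
  [10] addr=0x131 blk=19 s=3: L1-HIT | VC [22, 11]
  [11] addr=0x7c blk=7 s=3: MISS | VC [22, 11, 19]
  [12] addr=0x1f4 blk=31 s=3: MISS | VC [11, 19, 7]
  [13] addr=0x169 blk=22 s=2: MISS | VC [19, 7, 6]
  [14] addr=0x71 blk=7 s=3: VC-HIT | VC [19, 31, 6]
  [15] addr=0xbe blk=11 s=3: MISS | VC [31, 6, 7]
  [16] addr=0x76 blk=7 s=3: VC-HIT | VC [31, 6, 11]

MISSES = 8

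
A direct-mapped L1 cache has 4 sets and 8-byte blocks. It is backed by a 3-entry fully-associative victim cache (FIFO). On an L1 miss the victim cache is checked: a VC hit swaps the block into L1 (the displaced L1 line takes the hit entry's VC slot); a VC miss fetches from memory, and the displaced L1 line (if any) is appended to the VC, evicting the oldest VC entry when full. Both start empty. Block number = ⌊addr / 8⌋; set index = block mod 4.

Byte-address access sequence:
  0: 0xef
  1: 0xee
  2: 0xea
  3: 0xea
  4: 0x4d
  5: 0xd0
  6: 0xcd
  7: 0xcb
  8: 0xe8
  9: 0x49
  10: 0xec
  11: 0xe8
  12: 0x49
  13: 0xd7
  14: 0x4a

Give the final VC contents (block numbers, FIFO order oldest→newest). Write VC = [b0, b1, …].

0: 0xef (blk 29, set 1) → MISS  vc=[]
1: 0xee (blk 29, set 1) → L1-HIT  vc=[]
2: 0xea (blk 29, set 1) → L1-HIT  vc=[]
3: 0xea (blk 29, set 1) → L1-HIT  vc=[]
4: 0x4d (blk 9, set 1) → MISS  vc=[29]
5: 0xd0 (blk 26, set 2) → MISS  vc=[29]
6: 0xcd (blk 25, set 1) → MISS  vc=[29, 9]
7: 0xcb (blk 25, set 1) → L1-HIT  vc=[29, 9]
8: 0xe8 (blk 29, set 1) → VC-HIT  vc=[25, 9]
9: 0x49 (blk 9, set 1) → VC-HIT  vc=[25, 29]
10: 0xec (blk 29, set 1) → VC-HIT  vc=[25, 9]
11: 0xe8 (blk 29, set 1) → L1-HIT  vc=[25, 9]
12: 0x49 (blk 9, set 1) → VC-HIT  vc=[25, 29]
13: 0xd7 (blk 26, set 2) → L1-HIT  vc=[25, 29]
14: 0x4a (blk 9, set 1) → L1-HIT  vc=[25, 29]

VC = [25, 29]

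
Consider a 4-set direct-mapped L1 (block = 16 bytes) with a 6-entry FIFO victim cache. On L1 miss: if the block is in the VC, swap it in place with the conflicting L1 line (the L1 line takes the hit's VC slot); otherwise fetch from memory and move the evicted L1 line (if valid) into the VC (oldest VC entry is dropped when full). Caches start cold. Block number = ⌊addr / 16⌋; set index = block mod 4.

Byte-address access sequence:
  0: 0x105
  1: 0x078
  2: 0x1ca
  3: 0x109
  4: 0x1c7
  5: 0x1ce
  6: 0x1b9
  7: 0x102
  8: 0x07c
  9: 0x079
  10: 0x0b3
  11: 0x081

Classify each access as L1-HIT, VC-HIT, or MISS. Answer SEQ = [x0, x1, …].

SEQ = [MISS, MISS, MISS, VC-HIT, VC-HIT, L1-HIT, MISS, VC-HIT, VC-HIT, L1-HIT, MISS, MISS]

0: 0x105 (blk 16, set 0) → MISS  vc=[]
1: 0x78 (blk 7, set 3) → MISS  vc=[]
2: 0x1ca (blk 28, set 0) → MISS  vc=[16]
3: 0x109 (blk 16, set 0) → VC-HIT  vc=[28]
4: 0x1c7 (blk 28, set 0) → VC-HIT  vc=[16]
5: 0x1ce (blk 28, set 0) → L1-HIT  vc=[16]
6: 0x1b9 (blk 27, set 3) → MISS  vc=[16, 7]
7: 0x102 (blk 16, set 0) → VC-HIT  vc=[28, 7]
8: 0x7c (blk 7, set 3) → VC-HIT  vc=[28, 27]
9: 0x79 (blk 7, set 3) → L1-HIT  vc=[28, 27]
10: 0xb3 (blk 11, set 3) → MISS  vc=[28, 27, 7]
11: 0x81 (blk 8, set 0) → MISS  vc=[28, 27, 7, 16]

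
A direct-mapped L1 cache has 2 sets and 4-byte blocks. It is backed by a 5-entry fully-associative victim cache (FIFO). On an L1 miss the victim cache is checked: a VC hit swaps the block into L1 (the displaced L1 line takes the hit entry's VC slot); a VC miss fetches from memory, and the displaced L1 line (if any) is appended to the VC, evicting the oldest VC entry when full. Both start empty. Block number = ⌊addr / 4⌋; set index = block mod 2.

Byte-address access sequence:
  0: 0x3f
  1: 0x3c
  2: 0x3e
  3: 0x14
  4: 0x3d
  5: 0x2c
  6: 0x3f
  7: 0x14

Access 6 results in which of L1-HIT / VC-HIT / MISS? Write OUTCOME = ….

OUTCOME = VC-HIT

  [0] addr=0x3f blk=15 s=1: MISS | VC []
  [1] addr=0x3c blk=15 s=1: L1-HIT | VC []
  [2] addr=0x3e blk=15 s=1: L1-HIT | VC []
  [3] addr=0x14 blk=5 s=1: MISS | VC [15]
  [4] addr=0x3d blk=15 s=1: VC-HIT | VC [5]
  [5] addr=0x2c blk=11 s=1: MISS | VC [5, 15]
  [6] addr=0x3f blk=15 s=1: VC-HIT | VC [5, 11]
  [7] addr=0x14 blk=5 s=1: VC-HIT | VC [15, 11]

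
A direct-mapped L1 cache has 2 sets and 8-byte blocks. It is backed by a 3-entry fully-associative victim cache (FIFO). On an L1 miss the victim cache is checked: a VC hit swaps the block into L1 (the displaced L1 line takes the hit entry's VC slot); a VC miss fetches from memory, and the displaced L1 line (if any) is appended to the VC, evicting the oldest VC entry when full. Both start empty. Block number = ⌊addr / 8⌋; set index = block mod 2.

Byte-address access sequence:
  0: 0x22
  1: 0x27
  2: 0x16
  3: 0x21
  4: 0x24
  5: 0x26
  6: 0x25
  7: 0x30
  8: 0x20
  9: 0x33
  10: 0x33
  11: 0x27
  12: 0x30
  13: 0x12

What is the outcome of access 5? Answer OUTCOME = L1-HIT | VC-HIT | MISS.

0: 0x22 (blk 4, set 0) → MISS  vc=[]
1: 0x27 (blk 4, set 0) → L1-HIT  vc=[]
2: 0x16 (blk 2, set 0) → MISS  vc=[4]
3: 0x21 (blk 4, set 0) → VC-HIT  vc=[2]
4: 0x24 (blk 4, set 0) → L1-HIT  vc=[2]
5: 0x26 (blk 4, set 0) → L1-HIT  vc=[2]
6: 0x25 (blk 4, set 0) → L1-HIT  vc=[2]
7: 0x30 (blk 6, set 0) → MISS  vc=[2, 4]
8: 0x20 (blk 4, set 0) → VC-HIT  vc=[2, 6]
9: 0x33 (blk 6, set 0) → VC-HIT  vc=[2, 4]
10: 0x33 (blk 6, set 0) → L1-HIT  vc=[2, 4]
11: 0x27 (blk 4, set 0) → VC-HIT  vc=[2, 6]
12: 0x30 (blk 6, set 0) → VC-HIT  vc=[2, 4]
13: 0x12 (blk 2, set 0) → VC-HIT  vc=[6, 4]

OUTCOME = L1-HIT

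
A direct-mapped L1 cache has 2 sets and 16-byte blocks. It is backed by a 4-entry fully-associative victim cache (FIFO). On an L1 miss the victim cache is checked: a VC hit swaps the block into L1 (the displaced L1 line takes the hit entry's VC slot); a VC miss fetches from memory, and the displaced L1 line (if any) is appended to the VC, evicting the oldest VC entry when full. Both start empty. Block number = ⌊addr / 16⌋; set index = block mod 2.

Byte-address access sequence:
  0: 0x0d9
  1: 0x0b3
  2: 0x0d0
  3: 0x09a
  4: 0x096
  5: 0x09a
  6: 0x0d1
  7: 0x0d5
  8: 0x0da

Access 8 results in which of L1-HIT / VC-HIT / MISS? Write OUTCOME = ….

OUTCOME = L1-HIT

  [0] addr=0xd9 blk=13 s=1: MISS | VC []
  [1] addr=0xb3 blk=11 s=1: MISS | VC [13]
  [2] addr=0xd0 blk=13 s=1: VC-HIT | VC [11]
  [3] addr=0x9a blk=9 s=1: MISS | VC [11, 13]
  [4] addr=0x96 blk=9 s=1: L1-HIT | VC [11, 13]
  [5] addr=0x9a blk=9 s=1: L1-HIT | VC [11, 13]
  [6] addr=0xd1 blk=13 s=1: VC-HIT | VC [11, 9]
  [7] addr=0xd5 blk=13 s=1: L1-HIT | VC [11, 9]
  [8] addr=0xda blk=13 s=1: L1-HIT | VC [11, 9]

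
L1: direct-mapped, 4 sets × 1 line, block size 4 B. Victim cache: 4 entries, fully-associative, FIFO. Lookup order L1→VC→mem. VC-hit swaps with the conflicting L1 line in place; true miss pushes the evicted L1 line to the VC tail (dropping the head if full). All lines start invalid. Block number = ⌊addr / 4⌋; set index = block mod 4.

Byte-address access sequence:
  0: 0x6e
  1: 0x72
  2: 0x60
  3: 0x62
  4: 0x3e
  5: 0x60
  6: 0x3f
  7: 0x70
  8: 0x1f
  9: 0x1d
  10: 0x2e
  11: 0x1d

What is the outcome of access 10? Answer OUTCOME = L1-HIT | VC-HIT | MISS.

OUTCOME = MISS

#0 0x6e→b27/s3 MISS; vc=[]
#1 0x72→b28/s0 MISS; vc=[]
#2 0x60→b24/s0 MISS; vc=[28]
#3 0x62→b24/s0 L1-HIT; vc=[28]
#4 0x3e→b15/s3 MISS; vc=[28,27]
#5 0x60→b24/s0 L1-HIT; vc=[28,27]
#6 0x3f→b15/s3 L1-HIT; vc=[28,27]
#7 0x70→b28/s0 VC-HIT; vc=[24,27]
#8 0x1f→b7/s3 MISS; vc=[24,27,15]
#9 0x1d→b7/s3 L1-HIT; vc=[24,27,15]
#10 0x2e→b11/s3 MISS; vc=[24,27,15,7]
#11 0x1d→b7/s3 VC-HIT; vc=[24,27,15,11]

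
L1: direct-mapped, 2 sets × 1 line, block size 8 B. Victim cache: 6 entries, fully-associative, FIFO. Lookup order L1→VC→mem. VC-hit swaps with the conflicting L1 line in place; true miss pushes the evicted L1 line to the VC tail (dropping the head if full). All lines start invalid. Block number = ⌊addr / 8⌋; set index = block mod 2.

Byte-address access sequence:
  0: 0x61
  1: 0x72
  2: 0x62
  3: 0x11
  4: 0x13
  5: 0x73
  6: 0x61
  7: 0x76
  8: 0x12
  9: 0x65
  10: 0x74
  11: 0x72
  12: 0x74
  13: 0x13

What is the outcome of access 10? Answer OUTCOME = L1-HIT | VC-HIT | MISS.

0: 0x61 (blk 12, set 0) → MISS  vc=[]
1: 0x72 (blk 14, set 0) → MISS  vc=[12]
2: 0x62 (blk 12, set 0) → VC-HIT  vc=[14]
3: 0x11 (blk 2, set 0) → MISS  vc=[14, 12]
4: 0x13 (blk 2, set 0) → L1-HIT  vc=[14, 12]
5: 0x73 (blk 14, set 0) → VC-HIT  vc=[2, 12]
6: 0x61 (blk 12, set 0) → VC-HIT  vc=[2, 14]
7: 0x76 (blk 14, set 0) → VC-HIT  vc=[2, 12]
8: 0x12 (blk 2, set 0) → VC-HIT  vc=[14, 12]
9: 0x65 (blk 12, set 0) → VC-HIT  vc=[14, 2]
10: 0x74 (blk 14, set 0) → VC-HIT  vc=[12, 2]
11: 0x72 (blk 14, set 0) → L1-HIT  vc=[12, 2]
12: 0x74 (blk 14, set 0) → L1-HIT  vc=[12, 2]
13: 0x13 (blk 2, set 0) → VC-HIT  vc=[12, 14]

OUTCOME = VC-HIT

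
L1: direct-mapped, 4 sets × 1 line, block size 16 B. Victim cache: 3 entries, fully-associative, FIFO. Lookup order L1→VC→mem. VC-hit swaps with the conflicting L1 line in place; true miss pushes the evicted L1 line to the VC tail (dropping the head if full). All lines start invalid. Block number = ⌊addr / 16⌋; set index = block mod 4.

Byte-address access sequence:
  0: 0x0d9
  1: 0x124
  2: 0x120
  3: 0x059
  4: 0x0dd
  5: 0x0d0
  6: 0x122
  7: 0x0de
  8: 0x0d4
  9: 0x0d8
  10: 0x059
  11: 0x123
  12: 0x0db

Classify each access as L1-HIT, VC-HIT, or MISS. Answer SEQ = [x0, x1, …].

SEQ = [MISS, MISS, L1-HIT, MISS, VC-HIT, L1-HIT, L1-HIT, L1-HIT, L1-HIT, L1-HIT, VC-HIT, L1-HIT, VC-HIT]

  [0] addr=0xd9 blk=13 s=1: MISS | VC []
  [1] addr=0x124 blk=18 s=2: MISS | VC []
  [2] addr=0x120 blk=18 s=2: L1-HIT | VC []
  [3] addr=0x59 blk=5 s=1: MISS | VC [13]
  [4] addr=0xdd blk=13 s=1: VC-HIT | VC [5]
  [5] addr=0xd0 blk=13 s=1: L1-HIT | VC [5]
  [6] addr=0x122 blk=18 s=2: L1-HIT | VC [5]
  [7] addr=0xde blk=13 s=1: L1-HIT | VC [5]
  [8] addr=0xd4 blk=13 s=1: L1-HIT | VC [5]
  [9] addr=0xd8 blk=13 s=1: L1-HIT | VC [5]
  [10] addr=0x59 blk=5 s=1: VC-HIT | VC [13]
  [11] addr=0x123 blk=18 s=2: L1-HIT | VC [13]
  [12] addr=0xdb blk=13 s=1: VC-HIT | VC [5]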